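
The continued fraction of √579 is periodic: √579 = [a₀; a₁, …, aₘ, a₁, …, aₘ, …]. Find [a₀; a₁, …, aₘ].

[24; 16, 48]

a₀ = ⌊√579⌋ = 24.
With m₀=0, d₀=1 and mₖ₊₁ = dₖaₖ − mₖ, dₖ₊₁ = (n − mₖ₊₁²)/dₖ, aₖ₊₁ = ⌊(a₀+mₖ₊₁)/dₖ₊₁⌋:
  k=1: m=24, d=3, a=16
  k=2: m=24, d=1, a=48
d=1 and a=2a₀=48 at k=2, so the next step gives (m, d) = (24, 3) again — its k=1 value — and the period has length 2.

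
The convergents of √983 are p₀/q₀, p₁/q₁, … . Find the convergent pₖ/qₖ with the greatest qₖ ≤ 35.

533/17

√983 = [31; 2, 1, 5, 31, 5, 1, 2, 62, …] (period length 8).
Convergents:
  p_0/q_0 = 31/1
  p_1/q_1 = 63/2
  p_2/q_2 = 94/3
  p_3/q_3 = 533/17
  p_4/q_4 = 16617/530
q_3 = 17 ≤ 35 < 530 = q_4, so the answer is 533/17.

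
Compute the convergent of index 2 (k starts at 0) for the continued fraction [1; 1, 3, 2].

7/4

Using pₖ = aₖpₖ₋₁ + pₖ₋₂, qₖ = aₖqₖ₋₁ + qₖ₋₂ (with p₋₁=1, p₋₂=0, q₋₁=0, q₋₂=1):
  k=0: a=1, p=1, q=1
  k=1: a=1, p=2, q=1
  k=2: a=3, p=7, q=4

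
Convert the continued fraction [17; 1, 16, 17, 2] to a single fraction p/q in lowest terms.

Using pₖ = aₖpₖ₋₁ + pₖ₋₂ and qₖ = aₖqₖ₋₁ + qₖ₋₂:
  k=0: a=17, p=17, q=1
  k=1: a=1, p=18, q=1
  k=2: a=16, p=305, q=17
  k=3: a=17, p=5203, q=290
  k=4: a=2, p=10711, q=597

10711/597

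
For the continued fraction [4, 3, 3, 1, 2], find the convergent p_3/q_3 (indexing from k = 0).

56/13

Using pₖ = aₖpₖ₋₁ + pₖ₋₂, qₖ = aₖqₖ₋₁ + qₖ₋₂ (with p₋₁=1, p₋₂=0, q₋₁=0, q₋₂=1):
  k=0: a=4, p=4, q=1
  k=1: a=3, p=13, q=3
  k=2: a=3, p=43, q=10
  k=3: a=1, p=56, q=13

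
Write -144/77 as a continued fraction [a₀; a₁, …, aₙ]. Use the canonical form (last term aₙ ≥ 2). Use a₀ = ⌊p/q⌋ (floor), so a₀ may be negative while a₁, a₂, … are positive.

-144 = -2·77 + 10
77 = 7·10 + 7
10 = 1·7 + 3
7 = 2·3 + 1
3 = 3·1 + 0  (stop)
So -144/77 = [-2; 7, 1, 2, 3].

[-2; 7, 1, 2, 3]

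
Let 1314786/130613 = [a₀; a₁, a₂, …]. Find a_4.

19

1314786 = 10·130613 + 8656   →  a_0 = 10
130613 = 15·8656 + 773   →  a_1 = 15
8656 = 11·773 + 153   →  a_2 = 11
773 = 5·153 + 8   →  a_3 = 5
153 = 19·8 + 1   →  a_4 = 19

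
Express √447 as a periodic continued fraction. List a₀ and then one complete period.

a₀ = ⌊√447⌋ = 21.
With m₀=0, d₀=1 and mₖ₊₁ = dₖaₖ − mₖ, dₖ₊₁ = (n − mₖ₊₁²)/dₖ, aₖ₊₁ = ⌊(a₀+mₖ₊₁)/dₖ₊₁⌋:
  k=1: m=21, d=6, a=7
  k=2: m=21, d=1, a=42
d=1 and a=2a₀=42 at k=2, so the next step gives (m, d) = (21, 6) again — its k=1 value — and the period has length 2.

[21; 7, 42]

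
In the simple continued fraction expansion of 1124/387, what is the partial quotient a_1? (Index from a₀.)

1

1124 = 2·387 + 350   →  a_0 = 2
387 = 1·350 + 37   →  a_1 = 1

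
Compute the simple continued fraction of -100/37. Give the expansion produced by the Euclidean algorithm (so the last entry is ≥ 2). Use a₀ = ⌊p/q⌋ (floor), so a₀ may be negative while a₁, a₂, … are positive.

[-3; 3, 2, 1, 3]

-100 = -3·37 + 11
37 = 3·11 + 4
11 = 2·4 + 3
4 = 1·3 + 1
3 = 3·1 + 0  (stop)
So -100/37 = [-3; 3, 2, 1, 3].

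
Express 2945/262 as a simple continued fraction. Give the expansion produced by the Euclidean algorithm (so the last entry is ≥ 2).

2945 = 11×262 + 63
262 = 4×63 + 10
63 = 6×10 + 3
10 = 3×3 + 1
3 = 3×1 + 0  (stop)
So 2945/262 = [11; 4, 6, 3, 3].

[11; 4, 6, 3, 3]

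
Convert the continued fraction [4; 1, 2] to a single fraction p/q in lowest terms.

14/3

Fold from the inside: start with 2/1.
  1 + 1/2 = 3/2
  4 + 2/3 = 14/3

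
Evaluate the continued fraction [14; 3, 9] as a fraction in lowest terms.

401/28

Fold from the inside: start with 9/1.
  3 + 1/9 = 28/9
  14 + 9/28 = 401/28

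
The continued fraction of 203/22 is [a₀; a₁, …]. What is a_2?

2

203 = 9·22 + 5   →  a_0 = 9
22 = 4·5 + 2   →  a_1 = 4
5 = 2·2 + 1   →  a_2 = 2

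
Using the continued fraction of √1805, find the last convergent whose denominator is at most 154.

√1805 = [42; 2, 16, 2, 84, …] (period length 4).
Convergents:
  p_0/q_0 = 42/1
  p_1/q_1 = 85/2
  p_2/q_2 = 1402/33
  p_3/q_3 = 2889/68
  p_4/q_4 = 244078/5745
q_3 = 68 ≤ 154 < 5745 = q_4, so the answer is 2889/68.

2889/68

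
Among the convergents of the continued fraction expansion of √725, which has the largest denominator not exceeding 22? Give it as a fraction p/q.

350/13

√725 = [26; 1, 12, 2, 12, 1, 52, …] (period length 6).
Convergents:
  p_0/q_0 = 26/1
  p_1/q_1 = 27/1
  p_2/q_2 = 350/13
  p_3/q_3 = 727/27
q_2 = 13 ≤ 22 < 27 = q_3, so the answer is 350/13.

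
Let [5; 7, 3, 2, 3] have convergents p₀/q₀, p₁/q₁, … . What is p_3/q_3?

262/51

Using pₖ = aₖpₖ₋₁ + pₖ₋₂, qₖ = aₖqₖ₋₁ + qₖ₋₂ (with p₋₁=1, p₋₂=0, q₋₁=0, q₋₂=1):
  k=0: a=5, p=5, q=1
  k=1: a=7, p=36, q=7
  k=2: a=3, p=113, q=22
  k=3: a=2, p=262, q=51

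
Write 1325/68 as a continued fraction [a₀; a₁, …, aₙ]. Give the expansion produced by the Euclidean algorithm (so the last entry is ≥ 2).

1325 = 19×68 + 33
68 = 2×33 + 2
33 = 16×2 + 1
2 = 2×1 + 0  (stop)
So 1325/68 = [19; 2, 16, 2].

[19; 2, 16, 2]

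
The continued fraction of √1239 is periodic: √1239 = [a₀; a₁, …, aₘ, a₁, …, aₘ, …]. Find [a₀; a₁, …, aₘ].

[35; 5, 70]

a₀ = ⌊√1239⌋ = 35.
With m₀=0, d₀=1 and mₖ₊₁ = dₖaₖ − mₖ, dₖ₊₁ = (n − mₖ₊₁²)/dₖ, aₖ₊₁ = ⌊(a₀+mₖ₊₁)/dₖ₊₁⌋:
  k=1: m=35, d=14, a=5
  k=2: m=35, d=1, a=70
d=1 and a=2a₀=70 at k=2, so the next step gives (m, d) = (35, 14) again — its k=1 value — and the period has length 2.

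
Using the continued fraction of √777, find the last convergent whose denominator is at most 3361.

√777 = [27; 1, 6, 1, 54, …] (period length 4).
Convergents:
  p_0/q_0 = 27/1
  p_1/q_1 = 28/1
  p_2/q_2 = 195/7
  p_3/q_3 = 223/8
  p_4/q_4 = 12237/439
  p_5/q_5 = 12460/447
  p_6/q_6 = 86997/3121
  p_7/q_7 = 99457/3568
q_6 = 3121 ≤ 3361 < 3568 = q_7, so the answer is 86997/3121.

86997/3121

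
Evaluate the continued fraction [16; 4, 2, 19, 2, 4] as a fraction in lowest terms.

Using pₖ = aₖpₖ₋₁ + pₖ₋₂ and qₖ = aₖqₖ₋₁ + qₖ₋₂:
  k=0: a=16, p=16, q=1
  k=1: a=4, p=65, q=4
  k=2: a=2, p=146, q=9
  k=3: a=19, p=2839, q=175
  k=4: a=2, p=5824, q=359
  k=5: a=4, p=26135, q=1611

26135/1611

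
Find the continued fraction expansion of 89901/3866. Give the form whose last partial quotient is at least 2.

89901 = 23×3866 + 983
3866 = 3×983 + 917
983 = 1×917 + 66
917 = 13×66 + 59
66 = 1×59 + 7
59 = 8×7 + 3
7 = 2×3 + 1
3 = 3×1 + 0  (stop)
So 89901/3866 = [23; 3, 1, 13, 1, 8, 2, 3].

[23; 3, 1, 13, 1, 8, 2, 3]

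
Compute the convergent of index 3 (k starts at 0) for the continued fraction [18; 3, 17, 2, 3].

1961/107

Using pₖ = aₖpₖ₋₁ + pₖ₋₂, qₖ = aₖqₖ₋₁ + qₖ₋₂ (with p₋₁=1, p₋₂=0, q₋₁=0, q₋₂=1):
  k=0: a=18, p=18, q=1
  k=1: a=3, p=55, q=3
  k=2: a=17, p=953, q=52
  k=3: a=2, p=1961, q=107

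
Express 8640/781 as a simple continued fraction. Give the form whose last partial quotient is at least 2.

[11; 15, 1, 15, 3]

8640 = 11*781 + 49
781 = 15*49 + 46
49 = 1*46 + 3
46 = 15*3 + 1
3 = 3*1 + 0  (stop)
So 8640/781 = [11; 15, 1, 15, 3].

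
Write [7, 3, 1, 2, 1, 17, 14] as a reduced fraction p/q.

Using pₖ = aₖpₖ₋₁ + pₖ₋₂ and qₖ = aₖqₖ₋₁ + qₖ₋₂:
  k=0: a=7, p=7, q=1
  k=1: a=3, p=22, q=3
  k=2: a=1, p=29, q=4
  k=3: a=2, p=80, q=11
  k=4: a=1, p=109, q=15
  k=5: a=17, p=1933, q=266
  k=6: a=14, p=27171, q=3739

27171/3739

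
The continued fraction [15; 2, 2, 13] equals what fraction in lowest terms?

1032/67

Using pₖ = aₖpₖ₋₁ + pₖ₋₂ and qₖ = aₖqₖ₋₁ + qₖ₋₂:
  k=0: a=15, p=15, q=1
  k=1: a=2, p=31, q=2
  k=2: a=2, p=77, q=5
  k=3: a=13, p=1032, q=67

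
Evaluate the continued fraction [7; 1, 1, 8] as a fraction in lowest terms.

Using pₖ = aₖpₖ₋₁ + pₖ₋₂ and qₖ = aₖqₖ₋₁ + qₖ₋₂:
  k=0: a=7, p=7, q=1
  k=1: a=1, p=8, q=1
  k=2: a=1, p=15, q=2
  k=3: a=8, p=128, q=17

128/17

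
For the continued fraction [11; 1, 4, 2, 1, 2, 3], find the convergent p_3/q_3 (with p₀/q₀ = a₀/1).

130/11

Using pₖ = aₖpₖ₋₁ + pₖ₋₂, qₖ = aₖqₖ₋₁ + qₖ₋₂ (with p₋₁=1, p₋₂=0, q₋₁=0, q₋₂=1):
  k=0: a=11, p=11, q=1
  k=1: a=1, p=12, q=1
  k=2: a=4, p=59, q=5
  k=3: a=2, p=130, q=11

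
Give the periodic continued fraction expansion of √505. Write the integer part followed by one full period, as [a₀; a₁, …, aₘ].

[22; 2, 8, 2, 44]

a₀ = ⌊√505⌋ = 22.
With m₀=0, d₀=1 and mₖ₊₁ = dₖaₖ − mₖ, dₖ₊₁ = (n − mₖ₊₁²)/dₖ, aₖ₊₁ = ⌊(a₀+mₖ₊₁)/dₖ₊₁⌋:
  k=1: m=22, d=21, a=2
  k=2: m=20, d=5, a=8
  k=3: m=20, d=21, a=2
  k=4: m=22, d=1, a=44
d=1 and a=2a₀=44 at k=4, so the next step gives (m, d) = (22, 21) again — its k=1 value — and the period has length 4.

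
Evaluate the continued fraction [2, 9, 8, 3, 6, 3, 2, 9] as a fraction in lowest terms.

Using pₖ = aₖpₖ₋₁ + pₖ₋₂ and qₖ = aₖqₖ₋₁ + qₖ₋₂:
  k=0: a=2, p=2, q=1
  k=1: a=9, p=19, q=9
  k=2: a=8, p=154, q=73
  k=3: a=3, p=481, q=228
  k=4: a=6, p=3040, q=1441
  k=5: a=3, p=9601, q=4551
  k=6: a=2, p=22242, q=10543
  k=7: a=9, p=209779, q=99438

209779/99438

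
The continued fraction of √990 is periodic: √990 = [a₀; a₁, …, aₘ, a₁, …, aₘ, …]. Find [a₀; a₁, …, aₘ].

[31; 2, 6, 2, 62]

a₀ = ⌊√990⌋ = 31.
With m₀=0, d₀=1 and mₖ₊₁ = dₖaₖ − mₖ, dₖ₊₁ = (n − mₖ₊₁²)/dₖ, aₖ₊₁ = ⌊(a₀+mₖ₊₁)/dₖ₊₁⌋:
  k=1: m=31, d=29, a=2
  k=2: m=27, d=9, a=6
  k=3: m=27, d=29, a=2
  k=4: m=31, d=1, a=62
d=1 and a=2a₀=62 at k=4, so the next step gives (m, d) = (31, 29) again — its k=1 value — and the period has length 4.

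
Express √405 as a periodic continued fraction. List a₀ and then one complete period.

[20; 8, 40]

a₀ = ⌊√405⌋ = 20.
With m₀=0, d₀=1 and mₖ₊₁ = dₖaₖ − mₖ, dₖ₊₁ = (n − mₖ₊₁²)/dₖ, aₖ₊₁ = ⌊(a₀+mₖ₊₁)/dₖ₊₁⌋:
  k=1: m=20, d=5, a=8
  k=2: m=20, d=1, a=40
d=1 and a=2a₀=40 at k=2, so the next step gives (m, d) = (20, 5) again — its k=1 value — and the period has length 2.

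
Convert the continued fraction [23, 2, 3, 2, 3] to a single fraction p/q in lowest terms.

Using pₖ = aₖpₖ₋₁ + pₖ₋₂ and qₖ = aₖqₖ₋₁ + qₖ₋₂:
  k=0: a=23, p=23, q=1
  k=1: a=2, p=47, q=2
  k=2: a=3, p=164, q=7
  k=3: a=2, p=375, q=16
  k=4: a=3, p=1289, q=55

1289/55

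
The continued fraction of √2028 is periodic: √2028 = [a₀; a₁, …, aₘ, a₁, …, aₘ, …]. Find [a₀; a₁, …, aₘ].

a₀ = ⌊√2028⌋ = 45.
With m₀=0, d₀=1 and mₖ₊₁ = dₖaₖ − mₖ, dₖ₊₁ = (n − mₖ₊₁²)/dₖ, aₖ₊₁ = ⌊(a₀+mₖ₊₁)/dₖ₊₁⌋:
  k=1: m=45, d=3, a=30
  k=2: m=45, d=1, a=90
d=1 and a=2a₀=90 at k=2, so the next step gives (m, d) = (45, 3) again — its k=1 value — and the period has length 2.

[45; 30, 90]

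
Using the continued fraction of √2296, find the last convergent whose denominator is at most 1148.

√2296 = [47; 1, 10, 1, 94, …] (period length 4).
Convergents:
  p_0/q_0 = 47/1
  p_1/q_1 = 48/1
  p_2/q_2 = 527/11
  p_3/q_3 = 575/12
  p_4/q_4 = 54577/1139
  p_5/q_5 = 55152/1151
q_4 = 1139 ≤ 1148 < 1151 = q_5, so the answer is 54577/1139.

54577/1139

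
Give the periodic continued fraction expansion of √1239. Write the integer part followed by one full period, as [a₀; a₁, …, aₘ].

a₀ = ⌊√1239⌋ = 35.
With m₀=0, d₀=1 and mₖ₊₁ = dₖaₖ − mₖ, dₖ₊₁ = (n − mₖ₊₁²)/dₖ, aₖ₊₁ = ⌊(a₀+mₖ₊₁)/dₖ₊₁⌋:
  k=1: m=35, d=14, a=5
  k=2: m=35, d=1, a=70
d=1 and a=2a₀=70 at k=2, so the next step gives (m, d) = (35, 14) again — its k=1 value — and the period has length 2.

[35; 5, 70]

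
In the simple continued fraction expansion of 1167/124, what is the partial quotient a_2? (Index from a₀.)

2

1167 = 9·124 + 51   →  a_0 = 9
124 = 2·51 + 22   →  a_1 = 2
51 = 2·22 + 7   →  a_2 = 2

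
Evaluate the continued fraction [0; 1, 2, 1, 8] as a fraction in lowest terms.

26/35

Fold from the inside: start with 8/1.
  1 + 1/8 = 9/8
  2 + 8/9 = 26/9
  1 + 9/26 = 35/26
  0 + 26/35 = 26/35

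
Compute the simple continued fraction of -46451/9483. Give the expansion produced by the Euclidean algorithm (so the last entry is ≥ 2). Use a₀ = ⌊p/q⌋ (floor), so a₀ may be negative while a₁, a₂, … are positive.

[-5; 9, 1, 5, 7, 7, 3]

-46451 = -5·9483 + 964
9483 = 9·964 + 807
964 = 1·807 + 157
807 = 5·157 + 22
157 = 7·22 + 3
22 = 7·3 + 1
3 = 3·1 + 0  (stop)
So -46451/9483 = [-5; 9, 1, 5, 7, 7, 3].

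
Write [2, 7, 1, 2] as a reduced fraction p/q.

49/23

Fold from the inside: start with 2/1.
  1 + 1/2 = 3/2
  7 + 2/3 = 23/3
  2 + 3/23 = 49/23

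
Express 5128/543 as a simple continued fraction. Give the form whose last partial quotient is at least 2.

5128 = 9·543 + 241
543 = 2·241 + 61
241 = 3·61 + 58
61 = 1·58 + 3
58 = 19·3 + 1
3 = 3·1 + 0  (stop)
So 5128/543 = [9; 2, 3, 1, 19, 3].

[9; 2, 3, 1, 19, 3]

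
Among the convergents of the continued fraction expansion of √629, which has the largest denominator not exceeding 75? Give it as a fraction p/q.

√629 = [25; 12, 1, 1, 12, 50, …] (period length 5).
Convergents:
  p_0/q_0 = 25/1
  p_1/q_1 = 301/12
  p_2/q_2 = 326/13
  p_3/q_3 = 627/25
  p_4/q_4 = 7850/313
q_3 = 25 ≤ 75 < 313 = q_4, so the answer is 627/25.

627/25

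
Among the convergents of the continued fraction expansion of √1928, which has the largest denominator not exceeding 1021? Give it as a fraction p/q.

√1928 = [43; 1, 9, 1, 86, …] (period length 4).
Convergents:
  p_0/q_0 = 43/1
  p_1/q_1 = 44/1
  p_2/q_2 = 439/10
  p_3/q_3 = 483/11
  p_4/q_4 = 41977/956
  p_5/q_5 = 42460/967
  p_6/q_6 = 424117/9659
q_5 = 967 ≤ 1021 < 9659 = q_6, so the answer is 42460/967.

42460/967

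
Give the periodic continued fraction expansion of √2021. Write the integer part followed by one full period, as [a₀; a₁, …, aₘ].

a₀ = ⌊√2021⌋ = 44.

[44; 1, 21, 2, 21, 1, 88]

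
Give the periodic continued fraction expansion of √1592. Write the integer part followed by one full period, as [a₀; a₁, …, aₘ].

a₀ = ⌊√1592⌋ = 39.

[39; 1, 8, 1, 78]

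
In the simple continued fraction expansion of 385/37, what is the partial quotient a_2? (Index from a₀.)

385 = 10·37 + 15   →  a_0 = 10
37 = 2·15 + 7   →  a_1 = 2
15 = 2·7 + 1   →  a_2 = 2

2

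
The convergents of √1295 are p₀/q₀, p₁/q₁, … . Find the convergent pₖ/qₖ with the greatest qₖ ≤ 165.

√1295 = [35; 1, 70, …] (period length 2).
Convergents:
  p_0/q_0 = 35/1
  p_1/q_1 = 36/1
  p_2/q_2 = 2555/71
  p_3/q_3 = 2591/72
  p_4/q_4 = 183925/5111
q_3 = 72 ≤ 165 < 5111 = q_4, so the answer is 2591/72.

2591/72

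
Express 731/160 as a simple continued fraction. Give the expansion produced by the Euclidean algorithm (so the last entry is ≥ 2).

731 = 4·160 + 91
160 = 1·91 + 69
91 = 1·69 + 22
69 = 3·22 + 3
22 = 7·3 + 1
3 = 3·1 + 0  (stop)
So 731/160 = [4; 1, 1, 3, 7, 3].

[4; 1, 1, 3, 7, 3]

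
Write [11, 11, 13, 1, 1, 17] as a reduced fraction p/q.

Using pₖ = aₖpₖ₋₁ + pₖ₋₂ and qₖ = aₖqₖ₋₁ + qₖ₋₂:
  k=0: a=11, p=11, q=1
  k=1: a=11, p=122, q=11
  k=2: a=13, p=1597, q=144
  k=3: a=1, p=1719, q=155
  k=4: a=1, p=3316, q=299
  k=5: a=17, p=58091, q=5238

58091/5238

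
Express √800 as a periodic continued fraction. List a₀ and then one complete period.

[28; 3, 1, 1, 13, 1, 1, 3, 56]

a₀ = ⌊√800⌋ = 28.
With m₀=0, d₀=1 and mₖ₊₁ = dₖaₖ − mₖ, dₖ₊₁ = (n − mₖ₊₁²)/dₖ, aₖ₊₁ = ⌊(a₀+mₖ₊₁)/dₖ₊₁⌋:
  k=1: m=28, d=16, a=3
  k=2: m=20, d=25, a=1
  k=3: m=5, d=31, a=1
  k=4: m=26, d=4, a=13
  k=5: m=26, d=31, a=1
  k=6: m=5, d=25, a=1
  k=7: m=20, d=16, a=3
  k=8: m=28, d=1, a=56
d=1 and a=2a₀=56 at k=8, so the next step gives (m, d) = (28, 16) again — its k=1 value — and the period has length 8.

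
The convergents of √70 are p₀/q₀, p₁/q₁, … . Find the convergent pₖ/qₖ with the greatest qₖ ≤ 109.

251/30

√70 = [8; 2, 1, 2, 1, 2, 16, …] (period length 6).
Convergents:
  p_0/q_0 = 8/1
  p_1/q_1 = 17/2
  p_2/q_2 = 25/3
  p_3/q_3 = 67/8
  p_4/q_4 = 92/11
  p_5/q_5 = 251/30
  p_6/q_6 = 4108/491
q_5 = 30 ≤ 109 < 491 = q_6, so the answer is 251/30.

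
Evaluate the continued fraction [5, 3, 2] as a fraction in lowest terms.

Using pₖ = aₖpₖ₋₁ + pₖ₋₂ and qₖ = aₖqₖ₋₁ + qₖ₋₂:
  k=0: a=5, p=5, q=1
  k=1: a=3, p=16, q=3
  k=2: a=2, p=37, q=7

37/7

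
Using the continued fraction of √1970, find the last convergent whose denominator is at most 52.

√1970 = [44; 2, 1, 1, 2, 88, …] (period length 5).
Convergents:
  p_0/q_0 = 44/1
  p_1/q_1 = 89/2
  p_2/q_2 = 133/3
  p_3/q_3 = 222/5
  p_4/q_4 = 577/13
  p_5/q_5 = 50998/1149
q_4 = 13 ≤ 52 < 1149 = q_5, so the answer is 577/13.

577/13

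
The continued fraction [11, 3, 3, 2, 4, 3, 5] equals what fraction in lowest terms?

19748/1747

Fold from the inside: start with 5/1.
  3 + 1/5 = 16/5
  4 + 5/16 = 69/16
  2 + 16/69 = 154/69
  3 + 69/154 = 531/154
  3 + 154/531 = 1747/531
  11 + 531/1747 = 19748/1747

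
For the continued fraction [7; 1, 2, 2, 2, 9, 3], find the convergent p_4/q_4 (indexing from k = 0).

Using pₖ = aₖpₖ₋₁ + pₖ₋₂, qₖ = aₖqₖ₋₁ + qₖ₋₂ (with p₋₁=1, p₋₂=0, q₋₁=0, q₋₂=1):
  k=0: a=7, p=7, q=1
  k=1: a=1, p=8, q=1
  k=2: a=2, p=23, q=3
  k=3: a=2, p=54, q=7
  k=4: a=2, p=131, q=17

131/17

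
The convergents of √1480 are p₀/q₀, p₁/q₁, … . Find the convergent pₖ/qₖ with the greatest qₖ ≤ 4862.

100678/2617

√1480 = [38; 2, 8, 19, 8, 2, 76, …] (period length 6).
Convergents:
  p_0/q_0 = 38/1
  p_1/q_1 = 77/2
  p_2/q_2 = 654/17
  p_3/q_3 = 12503/325
  p_4/q_4 = 100678/2617
  p_5/q_5 = 213859/5559
q_4 = 2617 ≤ 4862 < 5559 = q_5, so the answer is 100678/2617.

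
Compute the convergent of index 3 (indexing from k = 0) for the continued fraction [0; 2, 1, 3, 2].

Using pₖ = aₖpₖ₋₁ + pₖ₋₂, qₖ = aₖqₖ₋₁ + qₖ₋₂ (with p₋₁=1, p₋₂=0, q₋₁=0, q₋₂=1):
  k=0: a=0, p=0, q=1
  k=1: a=2, p=1, q=2
  k=2: a=1, p=1, q=3
  k=3: a=3, p=4, q=11

4/11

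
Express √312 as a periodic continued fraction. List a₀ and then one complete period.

a₀ = ⌊√312⌋ = 17.
With m₀=0, d₀=1 and mₖ₊₁ = dₖaₖ − mₖ, dₖ₊₁ = (n − mₖ₊₁²)/dₖ, aₖ₊₁ = ⌊(a₀+mₖ₊₁)/dₖ₊₁⌋:
  k=1: m=17, d=23, a=1
  k=2: m=6, d=12, a=1
  k=3: m=6, d=23, a=1
  k=4: m=17, d=1, a=34
d=1 and a=2a₀=34 at k=4, so the next step gives (m, d) = (17, 23) again — its k=1 value — and the period has length 4.

[17; 1, 1, 1, 34]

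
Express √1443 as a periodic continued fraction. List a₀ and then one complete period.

a₀ = ⌊√1443⌋ = 37.
With m₀=0, d₀=1 and mₖ₊₁ = dₖaₖ − mₖ, dₖ₊₁ = (n − mₖ₊₁²)/dₖ, aₖ₊₁ = ⌊(a₀+mₖ₊₁)/dₖ₊₁⌋:
  k=1: m=37, d=74, a=1
  k=2: m=37, d=1, a=74
d=1 and a=2a₀=74 at k=2, so the next step gives (m, d) = (37, 74) again — its k=1 value — and the period has length 2.

[37; 1, 74]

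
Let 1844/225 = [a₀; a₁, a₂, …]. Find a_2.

8

1844 = 8·225 + 44   →  a_0 = 8
225 = 5·44 + 5   →  a_1 = 5
44 = 8·5 + 4   →  a_2 = 8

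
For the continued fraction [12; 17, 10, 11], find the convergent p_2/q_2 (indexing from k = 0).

Using pₖ = aₖpₖ₋₁ + pₖ₋₂, qₖ = aₖqₖ₋₁ + qₖ₋₂ (with p₋₁=1, p₋₂=0, q₋₁=0, q₋₂=1):
  k=0: a=12, p=12, q=1
  k=1: a=17, p=205, q=17
  k=2: a=10, p=2062, q=171

2062/171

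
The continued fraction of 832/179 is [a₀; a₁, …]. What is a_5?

832 = 4·179 + 116   →  a_0 = 4
179 = 1·116 + 63   →  a_1 = 1
116 = 1·63 + 53   →  a_2 = 1
63 = 1·53 + 10   →  a_3 = 1
53 = 5·10 + 3   →  a_4 = 5
10 = 3·3 + 1   →  a_5 = 3

3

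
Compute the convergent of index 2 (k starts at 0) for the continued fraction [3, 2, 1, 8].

Using pₖ = aₖpₖ₋₁ + pₖ₋₂, qₖ = aₖqₖ₋₁ + qₖ₋₂ (with p₋₁=1, p₋₂=0, q₋₁=0, q₋₂=1):
  k=0: a=3, p=3, q=1
  k=1: a=2, p=7, q=2
  k=2: a=1, p=10, q=3

10/3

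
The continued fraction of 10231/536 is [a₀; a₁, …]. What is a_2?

10231 = 19·536 + 47   →  a_0 = 19
536 = 11·47 + 19   →  a_1 = 11
47 = 2·19 + 9   →  a_2 = 2

2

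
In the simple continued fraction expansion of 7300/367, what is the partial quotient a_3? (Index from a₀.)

7300 = 19·367 + 327   →  a_0 = 19
367 = 1·327 + 40   →  a_1 = 1
327 = 8·40 + 7   →  a_2 = 8
40 = 5·7 + 5   →  a_3 = 5

5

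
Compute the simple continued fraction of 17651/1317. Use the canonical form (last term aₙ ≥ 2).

17651 = 13*1317 + 530
1317 = 2*530 + 257
530 = 2*257 + 16
257 = 16*16 + 1
16 = 16*1 + 0  (stop)
So 17651/1317 = [13; 2, 2, 16, 16].

[13; 2, 2, 16, 16]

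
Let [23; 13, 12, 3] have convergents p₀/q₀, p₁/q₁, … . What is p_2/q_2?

Using pₖ = aₖpₖ₋₁ + pₖ₋₂, qₖ = aₖqₖ₋₁ + qₖ₋₂ (with p₋₁=1, p₋₂=0, q₋₁=0, q₋₂=1):
  k=0: a=23, p=23, q=1
  k=1: a=13, p=300, q=13
  k=2: a=12, p=3623, q=157

3623/157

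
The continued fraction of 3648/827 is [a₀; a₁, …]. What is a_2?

3648 = 4·827 + 340   →  a_0 = 4
827 = 2·340 + 147   →  a_1 = 2
340 = 2·147 + 46   →  a_2 = 2

2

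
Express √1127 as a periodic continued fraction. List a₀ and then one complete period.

[33; 1, 1, 3, 33, 3, 1, 1, 66]

a₀ = ⌊√1127⌋ = 33.
With m₀=0, d₀=1 and mₖ₊₁ = dₖaₖ − mₖ, dₖ₊₁ = (n − mₖ₊₁²)/dₖ, aₖ₊₁ = ⌊(a₀+mₖ₊₁)/dₖ₊₁⌋:
  k=1: m=33, d=38, a=1
  k=2: m=5, d=29, a=1
  k=3: m=24, d=19, a=3
  k=4: m=33, d=2, a=33
  k=5: m=33, d=19, a=3
  k=6: m=24, d=29, a=1
  k=7: m=5, d=38, a=1
  k=8: m=33, d=1, a=66
d=1 and a=2a₀=66 at k=8, so the next step gives (m, d) = (33, 38) again — its k=1 value — and the period has length 8.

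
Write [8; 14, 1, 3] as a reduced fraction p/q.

476/59

Using pₖ = aₖpₖ₋₁ + pₖ₋₂ and qₖ = aₖqₖ₋₁ + qₖ₋₂:
  k=0: a=8, p=8, q=1
  k=1: a=14, p=113, q=14
  k=2: a=1, p=121, q=15
  k=3: a=3, p=476, q=59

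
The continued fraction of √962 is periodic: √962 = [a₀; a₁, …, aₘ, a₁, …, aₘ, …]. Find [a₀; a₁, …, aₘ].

[31; 62]

a₀ = ⌊√962⌋ = 31.
With m₀=0, d₀=1 and mₖ₊₁ = dₖaₖ − mₖ, dₖ₊₁ = (n − mₖ₊₁²)/dₖ, aₖ₊₁ = ⌊(a₀+mₖ₊₁)/dₖ₊₁⌋:
  k=1: m=31, d=1, a=62
d=1 and a=2a₀=62 at k=1, so the next step gives (m, d) = (31, 1) again — its k=1 value — and the period has length 1.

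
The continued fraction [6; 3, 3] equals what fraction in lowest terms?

63/10

Using pₖ = aₖpₖ₋₁ + pₖ₋₂ and qₖ = aₖqₖ₋₁ + qₖ₋₂:
  k=0: a=6, p=6, q=1
  k=1: a=3, p=19, q=3
  k=2: a=3, p=63, q=10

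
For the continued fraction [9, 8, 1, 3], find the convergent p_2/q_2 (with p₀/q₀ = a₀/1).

Using pₖ = aₖpₖ₋₁ + pₖ₋₂, qₖ = aₖqₖ₋₁ + qₖ₋₂ (with p₋₁=1, p₋₂=0, q₋₁=0, q₋₂=1):
  k=0: a=9, p=9, q=1
  k=1: a=8, p=73, q=8
  k=2: a=1, p=82, q=9

82/9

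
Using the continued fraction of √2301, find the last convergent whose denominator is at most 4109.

147312/3071

√2301 = [47; 1, 30, 1, 94, …] (period length 4).
Convergents:
  p_0/q_0 = 47/1
  p_1/q_1 = 48/1
  p_2/q_2 = 1487/31
  p_3/q_3 = 1535/32
  p_4/q_4 = 145777/3039
  p_5/q_5 = 147312/3071
  p_6/q_6 = 4565137/95169
q_5 = 3071 ≤ 4109 < 95169 = q_6, so the answer is 147312/3071.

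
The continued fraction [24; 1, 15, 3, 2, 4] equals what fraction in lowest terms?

Fold from the inside: start with 4/1.
  2 + 1/4 = 9/4
  3 + 4/9 = 31/9
  15 + 9/31 = 474/31
  1 + 31/474 = 505/474
  24 + 474/505 = 12594/505

12594/505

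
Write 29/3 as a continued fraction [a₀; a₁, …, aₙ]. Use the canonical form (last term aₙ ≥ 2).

29 = 9×3 + 2
3 = 1×2 + 1
2 = 2×1 + 0  (stop)
So 29/3 = [9; 1, 2].

[9; 1, 2]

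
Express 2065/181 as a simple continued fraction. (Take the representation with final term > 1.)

[11; 2, 2, 4, 8]

2065 = 11·181 + 74
181 = 2·74 + 33
74 = 2·33 + 8
33 = 4·8 + 1
8 = 8·1 + 0  (stop)
So 2065/181 = [11; 2, 2, 4, 8].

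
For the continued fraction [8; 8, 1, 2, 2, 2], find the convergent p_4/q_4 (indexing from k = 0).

Using pₖ = aₖpₖ₋₁ + pₖ₋₂, qₖ = aₖqₖ₋₁ + qₖ₋₂ (with p₋₁=1, p₋₂=0, q₋₁=0, q₋₂=1):
  k=0: a=8, p=8, q=1
  k=1: a=8, p=65, q=8
  k=2: a=1, p=73, q=9
  k=3: a=2, p=211, q=26
  k=4: a=2, p=495, q=61

495/61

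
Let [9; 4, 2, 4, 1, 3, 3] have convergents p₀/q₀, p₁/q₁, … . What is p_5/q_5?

1725/187

Using pₖ = aₖpₖ₋₁ + pₖ₋₂, qₖ = aₖqₖ₋₁ + qₖ₋₂ (with p₋₁=1, p₋₂=0, q₋₁=0, q₋₂=1):
  k=0: a=9, p=9, q=1
  k=1: a=4, p=37, q=4
  k=2: a=2, p=83, q=9
  k=3: a=4, p=369, q=40
  k=4: a=1, p=452, q=49
  k=5: a=3, p=1725, q=187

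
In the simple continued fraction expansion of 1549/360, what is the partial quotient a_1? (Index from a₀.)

1549 = 4·360 + 109   →  a_0 = 4
360 = 3·109 + 33   →  a_1 = 3

3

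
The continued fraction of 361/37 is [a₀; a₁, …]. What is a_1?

361 = 9·37 + 28   →  a_0 = 9
37 = 1·28 + 9   →  a_1 = 1

1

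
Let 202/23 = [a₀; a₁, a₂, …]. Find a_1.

202 = 8·23 + 18   →  a_0 = 8
23 = 1·18 + 5   →  a_1 = 1

1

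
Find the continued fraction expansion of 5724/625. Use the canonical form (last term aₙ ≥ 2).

5724 = 9·625 + 99
625 = 6·99 + 31
99 = 3·31 + 6
31 = 5·6 + 1
6 = 6·1 + 0  (stop)
So 5724/625 = [9; 6, 3, 5, 6].

[9; 6, 3, 5, 6]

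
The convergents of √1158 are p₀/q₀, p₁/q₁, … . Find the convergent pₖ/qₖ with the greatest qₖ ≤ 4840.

78710/2313

√1158 = [34; 34, 68, …] (period length 2).
Convergents:
  p_0/q_0 = 34/1
  p_1/q_1 = 1157/34
  p_2/q_2 = 78710/2313
  p_3/q_3 = 2677297/78676
q_2 = 2313 ≤ 4840 < 78676 = q_3, so the answer is 78710/2313.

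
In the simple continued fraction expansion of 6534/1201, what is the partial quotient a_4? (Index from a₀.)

6534 = 5·1201 + 529   →  a_0 = 5
1201 = 2·529 + 143   →  a_1 = 2
529 = 3·143 + 100   →  a_2 = 3
143 = 1·100 + 43   →  a_3 = 1
100 = 2·43 + 14   →  a_4 = 2

2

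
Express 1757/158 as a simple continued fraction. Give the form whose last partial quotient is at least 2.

[11; 8, 3, 6]

1757 = 11×158 + 19
158 = 8×19 + 6
19 = 3×6 + 1
6 = 6×1 + 0  (stop)
So 1757/158 = [11; 8, 3, 6].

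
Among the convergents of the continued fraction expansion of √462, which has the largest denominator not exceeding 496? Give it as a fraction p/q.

√462 = [21; 2, 42, …] (period length 2).
Convergents:
  p_0/q_0 = 21/1
  p_1/q_1 = 43/2
  p_2/q_2 = 1827/85
  p_3/q_3 = 3697/172
  p_4/q_4 = 157101/7309
q_3 = 172 ≤ 496 < 7309 = q_4, so the answer is 3697/172.

3697/172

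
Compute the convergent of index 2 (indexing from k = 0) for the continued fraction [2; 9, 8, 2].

Using pₖ = aₖpₖ₋₁ + pₖ₋₂, qₖ = aₖqₖ₋₁ + qₖ₋₂ (with p₋₁=1, p₋₂=0, q₋₁=0, q₋₂=1):
  k=0: a=2, p=2, q=1
  k=1: a=9, p=19, q=9
  k=2: a=8, p=154, q=73

154/73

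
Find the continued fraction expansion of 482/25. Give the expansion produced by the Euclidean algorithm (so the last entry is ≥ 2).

482 = 19*25 + 7
25 = 3*7 + 4
7 = 1*4 + 3
4 = 1*3 + 1
3 = 3*1 + 0  (stop)
So 482/25 = [19; 3, 1, 1, 3].

[19; 3, 1, 1, 3]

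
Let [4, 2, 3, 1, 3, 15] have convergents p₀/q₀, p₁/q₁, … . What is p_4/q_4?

Using pₖ = aₖpₖ₋₁ + pₖ₋₂, qₖ = aₖqₖ₋₁ + qₖ₋₂ (with p₋₁=1, p₋₂=0, q₋₁=0, q₋₂=1):
  k=0: a=4, p=4, q=1
  k=1: a=2, p=9, q=2
  k=2: a=3, p=31, q=7
  k=3: a=1, p=40, q=9
  k=4: a=3, p=151, q=34

151/34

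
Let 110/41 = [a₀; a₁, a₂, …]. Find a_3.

110 = 2·41 + 28   →  a_0 = 2
41 = 1·28 + 13   →  a_1 = 1
28 = 2·13 + 2   →  a_2 = 2
13 = 6·2 + 1   →  a_3 = 6

6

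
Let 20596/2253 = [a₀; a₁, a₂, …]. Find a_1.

7

20596 = 9·2253 + 319   →  a_0 = 9
2253 = 7·319 + 20   →  a_1 = 7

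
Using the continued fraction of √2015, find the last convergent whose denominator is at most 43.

√2015 = [44; 1, 7, 1, 88, …] (period length 4).
Convergents:
  p_0/q_0 = 44/1
  p_1/q_1 = 45/1
  p_2/q_2 = 359/8
  p_3/q_3 = 404/9
  p_4/q_4 = 35911/800
q_3 = 9 ≤ 43 < 800 = q_4, so the answer is 404/9.

404/9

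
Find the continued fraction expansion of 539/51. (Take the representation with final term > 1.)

[10; 1, 1, 3, 7]

539 = 10*51 + 29
51 = 1*29 + 22
29 = 1*22 + 7
22 = 3*7 + 1
7 = 7*1 + 0  (stop)
So 539/51 = [10; 1, 1, 3, 7].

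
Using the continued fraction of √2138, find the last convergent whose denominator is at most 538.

√2138 = [46; 4, 5, 5, 4, 92, …] (period length 5).
Convergents:
  p_0/q_0 = 46/1
  p_1/q_1 = 185/4
  p_2/q_2 = 971/21
  p_3/q_3 = 5040/109
  p_4/q_4 = 21131/457
  p_5/q_5 = 1949092/42153
q_4 = 457 ≤ 538 < 42153 = q_5, so the answer is 21131/457.

21131/457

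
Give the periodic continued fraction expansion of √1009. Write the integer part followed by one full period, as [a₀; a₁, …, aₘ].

[31; 1, 3, 3, 1, 62]

a₀ = ⌊√1009⌋ = 31.
With m₀=0, d₀=1 and mₖ₊₁ = dₖaₖ − mₖ, dₖ₊₁ = (n − mₖ₊₁²)/dₖ, aₖ₊₁ = ⌊(a₀+mₖ₊₁)/dₖ₊₁⌋:
  k=1: m=31, d=48, a=1
  k=2: m=17, d=15, a=3
  k=3: m=28, d=15, a=3
  k=4: m=17, d=48, a=1
  k=5: m=31, d=1, a=62
d=1 and a=2a₀=62 at k=5, so the next step gives (m, d) = (31, 48) again — its k=1 value — and the period has length 5.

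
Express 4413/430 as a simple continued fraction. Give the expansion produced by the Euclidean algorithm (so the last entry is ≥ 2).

[10; 3, 1, 4, 7, 3]

4413 = 10*430 + 113
430 = 3*113 + 91
113 = 1*91 + 22
91 = 4*22 + 3
22 = 7*3 + 1
3 = 3*1 + 0  (stop)
So 4413/430 = [10; 3, 1, 4, 7, 3].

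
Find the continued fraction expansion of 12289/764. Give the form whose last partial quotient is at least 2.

[16; 11, 1, 3, 16]

12289 = 16×764 + 65
764 = 11×65 + 49
65 = 1×49 + 16
49 = 3×16 + 1
16 = 16×1 + 0  (stop)
So 12289/764 = [16; 11, 1, 3, 16].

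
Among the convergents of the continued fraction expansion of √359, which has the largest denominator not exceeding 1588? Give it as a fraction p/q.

√359 = [18; 1, 17, 1, 36, …] (period length 4).
Convergents:
  p_0/q_0 = 18/1
  p_1/q_1 = 19/1
  p_2/q_2 = 341/18
  p_3/q_3 = 360/19
  p_4/q_4 = 13301/702
  p_5/q_5 = 13661/721
  p_6/q_6 = 245538/12959
q_5 = 721 ≤ 1588 < 12959 = q_6, so the answer is 13661/721.

13661/721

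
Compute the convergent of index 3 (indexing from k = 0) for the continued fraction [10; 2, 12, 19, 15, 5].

4999/477

Using pₖ = aₖpₖ₋₁ + pₖ₋₂, qₖ = aₖqₖ₋₁ + qₖ₋₂ (with p₋₁=1, p₋₂=0, q₋₁=0, q₋₂=1):
  k=0: a=10, p=10, q=1
  k=1: a=2, p=21, q=2
  k=2: a=12, p=262, q=25
  k=3: a=19, p=4999, q=477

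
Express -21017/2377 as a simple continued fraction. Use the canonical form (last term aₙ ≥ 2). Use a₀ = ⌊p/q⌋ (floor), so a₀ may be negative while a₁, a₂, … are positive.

[-9; 6, 3, 9, 3, 4]

-21017 = -9·2377 + 376
2377 = 6·376 + 121
376 = 3·121 + 13
121 = 9·13 + 4
13 = 3·4 + 1
4 = 4·1 + 0  (stop)
So -21017/2377 = [-9; 6, 3, 9, 3, 4].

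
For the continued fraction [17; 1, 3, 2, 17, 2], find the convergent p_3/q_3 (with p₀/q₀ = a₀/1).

160/9

Using pₖ = aₖpₖ₋₁ + pₖ₋₂, qₖ = aₖqₖ₋₁ + qₖ₋₂ (with p₋₁=1, p₋₂=0, q₋₁=0, q₋₂=1):
  k=0: a=17, p=17, q=1
  k=1: a=1, p=18, q=1
  k=2: a=3, p=71, q=4
  k=3: a=2, p=160, q=9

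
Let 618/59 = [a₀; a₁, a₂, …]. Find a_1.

2

618 = 10·59 + 28   →  a_0 = 10
59 = 2·28 + 3   →  a_1 = 2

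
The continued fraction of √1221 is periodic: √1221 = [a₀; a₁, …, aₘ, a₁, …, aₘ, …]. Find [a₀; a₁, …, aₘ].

[34; 1, 16, 2, 16, 1, 68]

a₀ = ⌊√1221⌋ = 34.
With m₀=0, d₀=1 and mₖ₊₁ = dₖaₖ − mₖ, dₖ₊₁ = (n − mₖ₊₁²)/dₖ, aₖ₊₁ = ⌊(a₀+mₖ₊₁)/dₖ₊₁⌋:
  k=1: m=34, d=65, a=1
  k=2: m=31, d=4, a=16
  k=3: m=33, d=33, a=2
  k=4: m=33, d=4, a=16
  k=5: m=31, d=65, a=1
  k=6: m=34, d=1, a=68
d=1 and a=2a₀=68 at k=6, so the next step gives (m, d) = (34, 65) again — its k=1 value — and the period has length 6.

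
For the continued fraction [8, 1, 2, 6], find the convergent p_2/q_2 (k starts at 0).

26/3

Using pₖ = aₖpₖ₋₁ + pₖ₋₂, qₖ = aₖqₖ₋₁ + qₖ₋₂ (with p₋₁=1, p₋₂=0, q₋₁=0, q₋₂=1):
  k=0: a=8, p=8, q=1
  k=1: a=1, p=9, q=1
  k=2: a=2, p=26, q=3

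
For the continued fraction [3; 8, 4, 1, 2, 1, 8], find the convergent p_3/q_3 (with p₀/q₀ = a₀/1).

128/41

Using pₖ = aₖpₖ₋₁ + pₖ₋₂, qₖ = aₖqₖ₋₁ + qₖ₋₂ (with p₋₁=1, p₋₂=0, q₋₁=0, q₋₂=1):
  k=0: a=3, p=3, q=1
  k=1: a=8, p=25, q=8
  k=2: a=4, p=103, q=33
  k=3: a=1, p=128, q=41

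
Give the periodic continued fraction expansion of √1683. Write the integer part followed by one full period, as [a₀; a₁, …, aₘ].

[41; 41, 82]

a₀ = ⌊√1683⌋ = 41.
With m₀=0, d₀=1 and mₖ₊₁ = dₖaₖ − mₖ, dₖ₊₁ = (n − mₖ₊₁²)/dₖ, aₖ₊₁ = ⌊(a₀+mₖ₊₁)/dₖ₊₁⌋:
  k=1: m=41, d=2, a=41
  k=2: m=41, d=1, a=82
d=1 and a=2a₀=82 at k=2, so the next step gives (m, d) = (41, 2) again — its k=1 value — and the period has length 2.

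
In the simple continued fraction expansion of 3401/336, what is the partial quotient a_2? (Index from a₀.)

3401 = 10·336 + 41   →  a_0 = 10
336 = 8·41 + 8   →  a_1 = 8
41 = 5·8 + 1   →  a_2 = 5

5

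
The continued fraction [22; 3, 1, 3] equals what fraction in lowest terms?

334/15

Using pₖ = aₖpₖ₋₁ + pₖ₋₂ and qₖ = aₖqₖ₋₁ + qₖ₋₂:
  k=0: a=22, p=22, q=1
  k=1: a=3, p=67, q=3
  k=2: a=1, p=89, q=4
  k=3: a=3, p=334, q=15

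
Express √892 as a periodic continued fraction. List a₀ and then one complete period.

a₀ = ⌊√892⌋ = 29.
With m₀=0, d₀=1 and mₖ₊₁ = dₖaₖ − mₖ, dₖ₊₁ = (n − mₖ₊₁²)/dₖ, aₖ₊₁ = ⌊(a₀+mₖ₊₁)/dₖ₊₁⌋:
  k=1: m=29, d=51, a=1
  k=2: m=22, d=8, a=6
  k=3: m=26, d=27, a=2
  k=4: m=28, d=4, a=14
  k=5: m=28, d=27, a=2
  k=6: m=26, d=8, a=6
  k=7: m=22, d=51, a=1
  k=8: m=29, d=1, a=58
d=1 and a=2a₀=58 at k=8, so the next step gives (m, d) = (29, 51) again — its k=1 value — and the period has length 8.

[29; 1, 6, 2, 14, 2, 6, 1, 58]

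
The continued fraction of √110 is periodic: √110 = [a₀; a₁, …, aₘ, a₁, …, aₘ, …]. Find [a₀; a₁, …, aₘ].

a₀ = ⌊√110⌋ = 10.
With m₀=0, d₀=1 and mₖ₊₁ = dₖaₖ − mₖ, dₖ₊₁ = (n − mₖ₊₁²)/dₖ, aₖ₊₁ = ⌊(a₀+mₖ₊₁)/dₖ₊₁⌋:
  k=1: m=10, d=10, a=2
  k=2: m=10, d=1, a=20
d=1 and a=2a₀=20 at k=2, so the next step gives (m, d) = (10, 10) again — its k=1 value — and the period has length 2.

[10; 2, 20]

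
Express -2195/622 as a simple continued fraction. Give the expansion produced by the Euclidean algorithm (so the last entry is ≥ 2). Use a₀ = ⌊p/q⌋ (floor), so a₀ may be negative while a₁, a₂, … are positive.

[-4; 2, 8, 7, 5]

-2195 = -4*622 + 293
622 = 2*293 + 36
293 = 8*36 + 5
36 = 7*5 + 1
5 = 5*1 + 0  (stop)
So -2195/622 = [-4; 2, 8, 7, 5].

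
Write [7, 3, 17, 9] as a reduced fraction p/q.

Using pₖ = aₖpₖ₋₁ + pₖ₋₂ and qₖ = aₖqₖ₋₁ + qₖ₋₂:
  k=0: a=7, p=7, q=1
  k=1: a=3, p=22, q=3
  k=2: a=17, p=381, q=52
  k=3: a=9, p=3451, q=471

3451/471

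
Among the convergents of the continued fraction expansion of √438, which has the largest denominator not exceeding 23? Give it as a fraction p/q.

293/14

√438 = [20; 1, 12, 1, 40, …] (period length 4).
Convergents:
  p_0/q_0 = 20/1
  p_1/q_1 = 21/1
  p_2/q_2 = 272/13
  p_3/q_3 = 293/14
  p_4/q_4 = 11992/573
q_3 = 14 ≤ 23 < 573 = q_4, so the answer is 293/14.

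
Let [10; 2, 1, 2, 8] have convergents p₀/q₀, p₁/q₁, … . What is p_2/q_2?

31/3

Using pₖ = aₖpₖ₋₁ + pₖ₋₂, qₖ = aₖqₖ₋₁ + qₖ₋₂ (with p₋₁=1, p₋₂=0, q₋₁=0, q₋₂=1):
  k=0: a=10, p=10, q=1
  k=1: a=2, p=21, q=2
  k=2: a=1, p=31, q=3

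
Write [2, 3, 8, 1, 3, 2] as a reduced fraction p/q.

571/246

Fold from the inside: start with 2/1.
  3 + 1/2 = 7/2
  1 + 2/7 = 9/7
  8 + 7/9 = 79/9
  3 + 9/79 = 246/79
  2 + 79/246 = 571/246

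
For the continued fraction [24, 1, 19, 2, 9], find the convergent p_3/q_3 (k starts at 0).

Using pₖ = aₖpₖ₋₁ + pₖ₋₂, qₖ = aₖqₖ₋₁ + qₖ₋₂ (with p₋₁=1, p₋₂=0, q₋₁=0, q₋₂=1):
  k=0: a=24, p=24, q=1
  k=1: a=1, p=25, q=1
  k=2: a=19, p=499, q=20
  k=3: a=2, p=1023, q=41

1023/41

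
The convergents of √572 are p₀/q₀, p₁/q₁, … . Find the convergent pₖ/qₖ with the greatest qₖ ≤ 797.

13752/575

√572 = [23; 1, 10, 1, 46, …] (period length 4).
Convergents:
  p_0/q_0 = 23/1
  p_1/q_1 = 24/1
  p_2/q_2 = 263/11
  p_3/q_3 = 287/12
  p_4/q_4 = 13465/563
  p_5/q_5 = 13752/575
  p_6/q_6 = 150985/6313
q_5 = 575 ≤ 797 < 6313 = q_6, so the answer is 13752/575.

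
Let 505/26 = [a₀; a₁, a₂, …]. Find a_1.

505 = 19·26 + 11   →  a_0 = 19
26 = 2·11 + 4   →  a_1 = 2

2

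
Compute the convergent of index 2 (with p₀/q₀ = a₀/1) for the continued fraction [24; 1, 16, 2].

424/17

Using pₖ = aₖpₖ₋₁ + pₖ₋₂, qₖ = aₖqₖ₋₁ + qₖ₋₂ (with p₋₁=1, p₋₂=0, q₋₁=0, q₋₂=1):
  k=0: a=24, p=24, q=1
  k=1: a=1, p=25, q=1
  k=2: a=16, p=424, q=17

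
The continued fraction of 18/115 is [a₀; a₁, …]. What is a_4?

18 = 0·115 + 18   →  a_0 = 0
115 = 6·18 + 7   →  a_1 = 6
18 = 2·7 + 4   →  a_2 = 2
7 = 1·4 + 3   →  a_3 = 1
4 = 1·3 + 1   →  a_4 = 1

1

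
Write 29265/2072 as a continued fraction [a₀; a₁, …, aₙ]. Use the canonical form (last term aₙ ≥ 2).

29265 = 14*2072 + 257
2072 = 8*257 + 16
257 = 16*16 + 1
16 = 16*1 + 0  (stop)
So 29265/2072 = [14; 8, 16, 16].

[14; 8, 16, 16]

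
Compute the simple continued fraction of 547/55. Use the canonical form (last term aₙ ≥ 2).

547 = 9×55 + 52
55 = 1×52 + 3
52 = 17×3 + 1
3 = 3×1 + 0  (stop)
So 547/55 = [9; 1, 17, 3].

[9; 1, 17, 3]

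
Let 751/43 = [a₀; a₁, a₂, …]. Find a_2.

6

751 = 17·43 + 20   →  a_0 = 17
43 = 2·20 + 3   →  a_1 = 2
20 = 6·3 + 2   →  a_2 = 6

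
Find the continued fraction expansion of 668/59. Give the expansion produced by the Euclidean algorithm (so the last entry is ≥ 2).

[11; 3, 9, 2]

668 = 11·59 + 19
59 = 3·19 + 2
19 = 9·2 + 1
2 = 2·1 + 0  (stop)
So 668/59 = [11; 3, 9, 2].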